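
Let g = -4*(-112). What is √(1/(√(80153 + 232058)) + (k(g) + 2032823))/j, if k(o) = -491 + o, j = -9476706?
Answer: -√(198146670767318380 + 312211*√312211)/2958731856966 ≈ -0.00015045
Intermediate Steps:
g = 448
√(1/(√(80153 + 232058)) + (k(g) + 2032823))/j = √(1/(√(80153 + 232058)) + ((-491 + 448) + 2032823))/(-9476706) = √(1/(√312211) + (-43 + 2032823))*(-1/9476706) = √(√312211/312211 + 2032780)*(-1/9476706) = √(2032780 + √312211/312211)*(-1/9476706) = -√(2032780 + √312211/312211)/9476706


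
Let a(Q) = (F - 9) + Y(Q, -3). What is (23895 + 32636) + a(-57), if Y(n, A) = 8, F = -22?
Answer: 56508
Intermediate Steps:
a(Q) = -23 (a(Q) = (-22 - 9) + 8 = -31 + 8 = -23)
(23895 + 32636) + a(-57) = (23895 + 32636) - 23 = 56531 - 23 = 56508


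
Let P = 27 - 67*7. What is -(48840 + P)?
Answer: -48398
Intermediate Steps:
P = -442 (P = 27 - 469 = -442)
-(48840 + P) = -(48840 - 442) = -1*48398 = -48398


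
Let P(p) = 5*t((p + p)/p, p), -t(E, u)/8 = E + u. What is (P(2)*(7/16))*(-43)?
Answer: 3010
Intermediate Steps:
t(E, u) = -8*E - 8*u (t(E, u) = -8*(E + u) = -8*E - 8*u)
P(p) = -80 - 40*p (P(p) = 5*(-8*(p + p)/p - 8*p) = 5*(-8*2*p/p - 8*p) = 5*(-8*2 - 8*p) = 5*(-16 - 8*p) = -80 - 40*p)
(P(2)*(7/16))*(-43) = ((-80 - 40*2)*(7/16))*(-43) = ((-80 - 80)*(7*(1/16)))*(-43) = -160*7/16*(-43) = -70*(-43) = 3010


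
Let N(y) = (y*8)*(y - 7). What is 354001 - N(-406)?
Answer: -987423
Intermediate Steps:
N(y) = 8*y*(-7 + y) (N(y) = (8*y)*(-7 + y) = 8*y*(-7 + y))
354001 - N(-406) = 354001 - 8*(-406)*(-7 - 406) = 354001 - 8*(-406)*(-413) = 354001 - 1*1341424 = 354001 - 1341424 = -987423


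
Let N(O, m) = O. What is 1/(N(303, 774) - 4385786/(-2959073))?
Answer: 102037/31068445 ≈ 0.0032843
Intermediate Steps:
1/(N(303, 774) - 4385786/(-2959073)) = 1/(303 - 4385786/(-2959073)) = 1/(303 - 4385786*(-1/2959073)) = 1/(303 + 151234/102037) = 1/(31068445/102037) = 102037/31068445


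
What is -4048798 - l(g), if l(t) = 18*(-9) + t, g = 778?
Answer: -4049414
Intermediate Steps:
l(t) = -162 + t
-4048798 - l(g) = -4048798 - (-162 + 778) = -4048798 - 1*616 = -4048798 - 616 = -4049414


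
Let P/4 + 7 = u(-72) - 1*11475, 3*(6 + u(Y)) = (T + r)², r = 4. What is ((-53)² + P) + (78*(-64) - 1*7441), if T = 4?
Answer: -166472/3 ≈ -55491.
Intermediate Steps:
u(Y) = 46/3 (u(Y) = -6 + (4 + 4)²/3 = -6 + (⅓)*8² = -6 + (⅓)*64 = -6 + 64/3 = 46/3)
P = -137600/3 (P = -28 + 4*(46/3 - 1*11475) = -28 + 4*(46/3 - 11475) = -28 + 4*(-34379/3) = -28 - 137516/3 = -137600/3 ≈ -45867.)
((-53)² + P) + (78*(-64) - 1*7441) = ((-53)² - 137600/3) + (78*(-64) - 1*7441) = (2809 - 137600/3) + (-4992 - 7441) = -129173/3 - 12433 = -166472/3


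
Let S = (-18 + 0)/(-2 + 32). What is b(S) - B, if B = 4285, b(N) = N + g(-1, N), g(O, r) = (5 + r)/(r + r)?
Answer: -64339/15 ≈ -4289.3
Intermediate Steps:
g(O, r) = (5 + r)/(2*r) (g(O, r) = (5 + r)/((2*r)) = (5 + r)*(1/(2*r)) = (5 + r)/(2*r))
S = -⅗ (S = -18/30 = -18*1/30 = -⅗ ≈ -0.60000)
b(N) = N + (5 + N)/(2*N)
b(S) - B = (½ - ⅗ + 5/(2*(-⅗))) - 1*4285 = (½ - ⅗ + (5/2)*(-5/3)) - 4285 = (½ - ⅗ - 25/6) - 4285 = -64/15 - 4285 = -64339/15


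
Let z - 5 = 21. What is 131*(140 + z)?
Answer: 21746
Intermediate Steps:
z = 26 (z = 5 + 21 = 26)
131*(140 + z) = 131*(140 + 26) = 131*166 = 21746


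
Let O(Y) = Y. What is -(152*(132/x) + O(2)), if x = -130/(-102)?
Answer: -1023394/65 ≈ -15745.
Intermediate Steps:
x = 65/51 (x = -130*(-1/102) = 65/51 ≈ 1.2745)
-(152*(132/x) + O(2)) = -(152*(132/(65/51)) + 2) = -(152*(132*(51/65)) + 2) = -(152*(6732/65) + 2) = -(1023264/65 + 2) = -1*1023394/65 = -1023394/65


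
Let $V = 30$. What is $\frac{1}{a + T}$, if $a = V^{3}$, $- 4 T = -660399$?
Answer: $\frac{4}{768399} \approx 5.2056 \cdot 10^{-6}$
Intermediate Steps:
$T = \frac{660399}{4}$ ($T = \left(- \frac{1}{4}\right) \left(-660399\right) = \frac{660399}{4} \approx 1.651 \cdot 10^{5}$)
$a = 27000$ ($a = 30^{3} = 27000$)
$\frac{1}{a + T} = \frac{1}{27000 + \frac{660399}{4}} = \frac{1}{\frac{768399}{4}} = \frac{4}{768399}$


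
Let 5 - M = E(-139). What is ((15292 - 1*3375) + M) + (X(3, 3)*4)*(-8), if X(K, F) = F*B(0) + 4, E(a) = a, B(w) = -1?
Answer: 12029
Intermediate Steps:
X(K, F) = 4 - F (X(K, F) = F*(-1) + 4 = -F + 4 = 4 - F)
M = 144 (M = 5 - 1*(-139) = 5 + 139 = 144)
((15292 - 1*3375) + M) + (X(3, 3)*4)*(-8) = ((15292 - 1*3375) + 144) + ((4 - 1*3)*4)*(-8) = ((15292 - 3375) + 144) + ((4 - 3)*4)*(-8) = (11917 + 144) + (1*4)*(-8) = 12061 + 4*(-8) = 12061 - 32 = 12029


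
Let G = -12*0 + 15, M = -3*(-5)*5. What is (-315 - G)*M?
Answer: -24750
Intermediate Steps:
M = 75 (M = 15*5 = 75)
G = 15 (G = 0 + 15 = 15)
(-315 - G)*M = (-315 - 1*15)*75 = (-315 - 15)*75 = -330*75 = -24750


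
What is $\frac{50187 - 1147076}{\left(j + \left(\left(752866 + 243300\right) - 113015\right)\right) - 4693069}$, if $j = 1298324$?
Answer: $\frac{1096889}{2511594} \approx 0.43673$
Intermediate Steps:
$\frac{50187 - 1147076}{\left(j + \left(\left(752866 + 243300\right) - 113015\right)\right) - 4693069} = \frac{50187 - 1147076}{\left(1298324 + \left(\left(752866 + 243300\right) - 113015\right)\right) - 4693069} = - \frac{1096889}{\left(1298324 + \left(996166 - 113015\right)\right) - 4693069} = - \frac{1096889}{\left(1298324 + 883151\right) - 4693069} = - \frac{1096889}{2181475 - 4693069} = - \frac{1096889}{-2511594} = \left(-1096889\right) \left(- \frac{1}{2511594}\right) = \frac{1096889}{2511594}$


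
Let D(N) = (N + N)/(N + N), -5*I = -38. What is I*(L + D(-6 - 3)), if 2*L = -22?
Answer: -76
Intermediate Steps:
I = 38/5 (I = -⅕*(-38) = 38/5 ≈ 7.6000)
D(N) = 1 (D(N) = (2*N)/((2*N)) = (2*N)*(1/(2*N)) = 1)
L = -11 (L = (½)*(-22) = -11)
I*(L + D(-6 - 3)) = 38*(-11 + 1)/5 = (38/5)*(-10) = -76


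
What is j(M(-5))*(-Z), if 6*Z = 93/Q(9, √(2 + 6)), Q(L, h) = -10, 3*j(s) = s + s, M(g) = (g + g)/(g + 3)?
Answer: 31/6 ≈ 5.1667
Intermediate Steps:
M(g) = 2*g/(3 + g) (M(g) = (2*g)/(3 + g) = 2*g/(3 + g))
j(s) = 2*s/3 (j(s) = (s + s)/3 = (2*s)/3 = 2*s/3)
Z = -31/20 (Z = (93/(-10))/6 = (93*(-⅒))/6 = (⅙)*(-93/10) = -31/20 ≈ -1.5500)
j(M(-5))*(-Z) = (2*(2*(-5)/(3 - 5))/3)*(-1*(-31/20)) = (2*(2*(-5)/(-2))/3)*(31/20) = (2*(2*(-5)*(-½))/3)*(31/20) = ((⅔)*5)*(31/20) = (10/3)*(31/20) = 31/6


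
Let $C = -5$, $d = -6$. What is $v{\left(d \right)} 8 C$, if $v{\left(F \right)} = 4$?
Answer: $-160$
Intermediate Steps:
$v{\left(d \right)} 8 C = 4 \cdot 8 \left(-5\right) = 32 \left(-5\right) = -160$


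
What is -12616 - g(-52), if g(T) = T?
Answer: -12564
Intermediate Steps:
-12616 - g(-52) = -12616 - 1*(-52) = -12616 + 52 = -12564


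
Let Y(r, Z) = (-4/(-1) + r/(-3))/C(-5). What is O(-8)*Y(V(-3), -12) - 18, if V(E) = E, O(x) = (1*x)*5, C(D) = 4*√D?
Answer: -18 + 10*I*√5 ≈ -18.0 + 22.361*I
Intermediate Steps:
O(x) = 5*x (O(x) = x*5 = 5*x)
Y(r, Z) = -I*√5*(4 - r/3)/20 (Y(r, Z) = (-4/(-1) + r/(-3))/((4*√(-5))) = (-4*(-1) + r*(-⅓))/((4*(I*√5))) = (4 - r/3)/((4*I*√5)) = (4 - r/3)*(-I*√5/20) = -I*√5*(4 - r/3)/20)
O(-8)*Y(V(-3), -12) - 18 = (5*(-8))*(I*√5*(-12 - 3)/60) - 18 = -2*I*√5*(-15)/3 - 18 = -(-10)*I*√5 - 18 = 10*I*√5 - 18 = -18 + 10*I*√5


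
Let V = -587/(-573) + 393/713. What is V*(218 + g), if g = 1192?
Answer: 302548400/136183 ≈ 2221.6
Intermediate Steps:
V = 643720/408549 (V = -587*(-1/573) + 393*(1/713) = 587/573 + 393/713 = 643720/408549 ≈ 1.5756)
V*(218 + g) = 643720*(218 + 1192)/408549 = (643720/408549)*1410 = 302548400/136183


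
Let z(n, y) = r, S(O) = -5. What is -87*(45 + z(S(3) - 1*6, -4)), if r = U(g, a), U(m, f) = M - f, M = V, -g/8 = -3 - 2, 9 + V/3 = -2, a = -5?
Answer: -1479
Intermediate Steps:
V = -33 (V = -27 + 3*(-2) = -27 - 6 = -33)
g = 40 (g = -8*(-3 - 2) = -8*(-5) = 40)
M = -33
U(m, f) = -33 - f
r = -28 (r = -33 - 1*(-5) = -33 + 5 = -28)
z(n, y) = -28
-87*(45 + z(S(3) - 1*6, -4)) = -87*(45 - 28) = -87*17 = -1479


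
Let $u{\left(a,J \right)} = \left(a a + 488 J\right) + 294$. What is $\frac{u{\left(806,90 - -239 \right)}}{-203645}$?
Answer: $- \frac{810482}{203645} \approx -3.9799$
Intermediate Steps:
$u{\left(a,J \right)} = 294 + a^{2} + 488 J$ ($u{\left(a,J \right)} = \left(a^{2} + 488 J\right) + 294 = 294 + a^{2} + 488 J$)
$\frac{u{\left(806,90 - -239 \right)}}{-203645} = \frac{294 + 806^{2} + 488 \left(90 - -239\right)}{-203645} = \left(294 + 649636 + 488 \left(90 + 239\right)\right) \left(- \frac{1}{203645}\right) = \left(294 + 649636 + 488 \cdot 329\right) \left(- \frac{1}{203645}\right) = \left(294 + 649636 + 160552\right) \left(- \frac{1}{203645}\right) = 810482 \left(- \frac{1}{203645}\right) = - \frac{810482}{203645}$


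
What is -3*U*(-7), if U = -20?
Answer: -420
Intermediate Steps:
-3*U*(-7) = -3*(-20)*(-7) = 60*(-7) = -420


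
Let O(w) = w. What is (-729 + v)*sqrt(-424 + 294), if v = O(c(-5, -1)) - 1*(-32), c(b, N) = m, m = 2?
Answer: -695*I*sqrt(130) ≈ -7924.2*I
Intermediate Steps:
c(b, N) = 2
v = 34 (v = 2 - 1*(-32) = 2 + 32 = 34)
(-729 + v)*sqrt(-424 + 294) = (-729 + 34)*sqrt(-424 + 294) = -695*I*sqrt(130)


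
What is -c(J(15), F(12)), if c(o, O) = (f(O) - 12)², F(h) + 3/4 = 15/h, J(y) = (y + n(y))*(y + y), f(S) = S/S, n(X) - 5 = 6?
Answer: -121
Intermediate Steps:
n(X) = 11 (n(X) = 5 + 6 = 11)
f(S) = 1
J(y) = 2*y*(11 + y) (J(y) = (y + 11)*(y + y) = (11 + y)*(2*y) = 2*y*(11 + y))
F(h) = -¾ + 15/h
c(o, O) = 121 (c(o, O) = (1 - 12)² = (-11)² = 121)
-c(J(15), F(12)) = -1*121 = -121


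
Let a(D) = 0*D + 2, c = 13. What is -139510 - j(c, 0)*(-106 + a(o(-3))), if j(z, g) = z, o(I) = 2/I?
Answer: -138158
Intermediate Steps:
a(D) = 2 (a(D) = 0 + 2 = 2)
-139510 - j(c, 0)*(-106 + a(o(-3))) = -139510 - 13*(-106 + 2) = -139510 - 13*(-104) = -139510 - 1*(-1352) = -139510 + 1352 = -138158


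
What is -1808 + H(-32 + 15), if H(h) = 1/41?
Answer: -74127/41 ≈ -1808.0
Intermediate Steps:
H(h) = 1/41
-1808 + H(-32 + 15) = -1808 + 1/41 = -74127/41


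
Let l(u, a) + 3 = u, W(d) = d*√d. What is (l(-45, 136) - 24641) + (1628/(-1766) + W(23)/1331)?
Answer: -21801201/883 + 23*√23/1331 ≈ -24690.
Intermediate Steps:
W(d) = d^(3/2)
l(u, a) = -3 + u
(l(-45, 136) - 24641) + (1628/(-1766) + W(23)/1331) = ((-3 - 45) - 24641) + (1628/(-1766) + 23^(3/2)/1331) = (-48 - 24641) + (1628*(-1/1766) + (23*√23)*(1/1331)) = -24689 + (-814/883 + 23*√23/1331) = -21801201/883 + 23*√23/1331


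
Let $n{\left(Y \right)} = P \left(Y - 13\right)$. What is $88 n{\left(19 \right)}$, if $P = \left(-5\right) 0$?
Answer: $0$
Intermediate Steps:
$P = 0$
$n{\left(Y \right)} = 0$ ($n{\left(Y \right)} = 0 \left(Y - 13\right) = 0 \left(-13 + Y\right) = 0$)
$88 n{\left(19 \right)} = 88 \cdot 0 = 0$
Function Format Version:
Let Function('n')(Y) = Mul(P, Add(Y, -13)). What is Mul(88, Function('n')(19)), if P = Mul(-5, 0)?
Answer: 0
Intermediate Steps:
P = 0
Function('n')(Y) = 0 (Function('n')(Y) = Mul(0, Add(Y, -13)) = Mul(0, Add(-13, Y)) = 0)
Mul(88, Function('n')(19)) = Mul(88, 0) = 0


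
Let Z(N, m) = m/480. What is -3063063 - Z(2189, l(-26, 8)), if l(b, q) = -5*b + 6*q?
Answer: -735135209/240 ≈ -3.0631e+6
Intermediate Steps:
Z(N, m) = m/480 (Z(N, m) = m*(1/480) = m/480)
-3063063 - Z(2189, l(-26, 8)) = -3063063 - (-5*(-26) + 6*8)/480 = -3063063 - (130 + 48)/480 = -3063063 - 178/480 = -3063063 - 1*89/240 = -3063063 - 89/240 = -735135209/240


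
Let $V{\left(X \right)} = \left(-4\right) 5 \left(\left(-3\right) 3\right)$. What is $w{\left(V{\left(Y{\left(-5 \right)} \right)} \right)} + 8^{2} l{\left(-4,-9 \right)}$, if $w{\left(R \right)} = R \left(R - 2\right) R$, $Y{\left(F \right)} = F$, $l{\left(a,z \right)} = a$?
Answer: $5766944$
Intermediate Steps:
$V{\left(X \right)} = 180$ ($V{\left(X \right)} = \left(-20\right) \left(-9\right) = 180$)
$w{\left(R \right)} = R^{2} \left(-2 + R\right)$ ($w{\left(R \right)} = R \left(-2 + R\right) R = R R \left(-2 + R\right) = R^{2} \left(-2 + R\right)$)
$w{\left(V{\left(Y{\left(-5 \right)} \right)} \right)} + 8^{2} l{\left(-4,-9 \right)} = 180^{2} \left(-2 + 180\right) + 8^{2} \left(-4\right) = 32400 \cdot 178 + 64 \left(-4\right) = 5767200 - 256 = 5766944$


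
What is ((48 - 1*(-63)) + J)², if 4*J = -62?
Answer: 36481/4 ≈ 9120.3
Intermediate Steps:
J = -31/2 (J = (¼)*(-62) = -31/2 ≈ -15.500)
((48 - 1*(-63)) + J)² = ((48 - 1*(-63)) - 31/2)² = ((48 + 63) - 31/2)² = (111 - 31/2)² = (191/2)² = 36481/4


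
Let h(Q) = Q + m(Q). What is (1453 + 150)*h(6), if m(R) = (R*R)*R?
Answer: 355866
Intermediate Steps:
m(R) = R³ (m(R) = R²*R = R³)
h(Q) = Q + Q³
(1453 + 150)*h(6) = (1453 + 150)*(6 + 6³) = 1603*(6 + 216) = 1603*222 = 355866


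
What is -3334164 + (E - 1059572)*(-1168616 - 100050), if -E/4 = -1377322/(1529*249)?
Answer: 511773269311194340/380721 ≈ 1.3442e+12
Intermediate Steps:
E = 5509288/380721 (E = -(-5509288)/(1529*249) = -(-5509288)/380721 = -4*(-1377322/380721) = 5509288/380721 ≈ 14.471)
-3334164 + (E - 1059572)*(-1168616 - 100050) = -3334164 + (5509288/380721 - 1059572)*(-1168616 - 100050) = -3334164 - 403395802124/380721*(-1268666) = -3334164 + 511774538697446584/380721 = 511773269311194340/380721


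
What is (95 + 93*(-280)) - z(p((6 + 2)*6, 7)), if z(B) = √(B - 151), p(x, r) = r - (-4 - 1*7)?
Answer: -25945 - I*√133 ≈ -25945.0 - 11.533*I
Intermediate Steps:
p(x, r) = 11 + r (p(x, r) = r - (-4 - 7) = r - 1*(-11) = r + 11 = 11 + r)
z(B) = √(-151 + B)
(95 + 93*(-280)) - z(p((6 + 2)*6, 7)) = (95 + 93*(-280)) - √(-151 + (11 + 7)) = (95 - 26040) - √(-151 + 18) = -25945 - √(-133) = -25945 - I*√133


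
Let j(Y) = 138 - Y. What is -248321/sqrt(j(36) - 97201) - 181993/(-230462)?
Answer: 181993/230462 + 248321*I*sqrt(97099)/97099 ≈ 0.78969 + 796.9*I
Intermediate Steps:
-248321/sqrt(j(36) - 97201) - 181993/(-230462) = -248321/sqrt((138 - 1*36) - 97201) - 181993/(-230462) = -248321/sqrt((138 - 36) - 97201) - 181993*(-1/230462) = -248321/sqrt(102 - 97201) + 181993/230462 = -248321*(-I*sqrt(97099)/97099) + 181993/230462 = -(-248321)*I*sqrt(97099)/97099 + 181993/230462 = 248321*I*sqrt(97099)/97099 + 181993/230462 = 181993/230462 + 248321*I*sqrt(97099)/97099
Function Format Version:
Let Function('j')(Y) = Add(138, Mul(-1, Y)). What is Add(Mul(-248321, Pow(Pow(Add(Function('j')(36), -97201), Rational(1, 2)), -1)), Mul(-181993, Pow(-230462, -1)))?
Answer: Add(Rational(181993, 230462), Mul(Rational(248321, 97099), I, Pow(97099, Rational(1, 2)))) ≈ Add(0.78969, Mul(796.90, I))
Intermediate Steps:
Add(Mul(-248321, Pow(Pow(Add(Function('j')(36), -97201), Rational(1, 2)), -1)), Mul(-181993, Pow(-230462, -1))) = Add(Mul(-248321, Pow(Pow(Add(Add(138, Mul(-1, 36)), -97201), Rational(1, 2)), -1)), Mul(-181993, Pow(-230462, -1))) = Add(Mul(-248321, Pow(Pow(Add(Add(138, -36), -97201), Rational(1, 2)), -1)), Mul(-181993, Rational(-1, 230462))) = Add(Mul(-248321, Pow(Pow(Add(102, -97201), Rational(1, 2)), -1)), Rational(181993, 230462)) = Add(Mul(-248321, Pow(Pow(-97099, Rational(1, 2)), -1)), Rational(181993, 230462)) = Add(Mul(-248321, Pow(Mul(I, Pow(97099, Rational(1, 2))), -1)), Rational(181993, 230462)) = Add(Mul(-248321, Mul(Rational(-1, 97099), I, Pow(97099, Rational(1, 2)))), Rational(181993, 230462)) = Add(Mul(Rational(248321, 97099), I, Pow(97099, Rational(1, 2))), Rational(181993, 230462)) = Add(Rational(181993, 230462), Mul(Rational(248321, 97099), I, Pow(97099, Rational(1, 2))))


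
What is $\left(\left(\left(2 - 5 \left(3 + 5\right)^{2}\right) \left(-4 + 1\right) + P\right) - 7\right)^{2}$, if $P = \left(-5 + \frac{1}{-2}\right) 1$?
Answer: $\frac{3545689}{4} \approx 8.8642 \cdot 10^{5}$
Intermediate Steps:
$P = - \frac{11}{2}$ ($P = \left(-5 - \frac{1}{2}\right) 1 = \left(- \frac{11}{2}\right) 1 = - \frac{11}{2} \approx -5.5$)
$\left(\left(\left(2 - 5 \left(3 + 5\right)^{2}\right) \left(-4 + 1\right) + P\right) - 7\right)^{2} = \left(\left(\left(2 - 5 \left(3 + 5\right)^{2}\right) \left(-4 + 1\right) - \frac{11}{2}\right) - 7\right)^{2} = \left(\left(\left(2 - 5 \cdot 8^{2}\right) \left(-3\right) - \frac{11}{2}\right) - 7\right)^{2} = \left(\left(\left(2 - 320\right) \left(-3\right) - \frac{11}{2}\right) - 7\right)^{2} = \left(\left(\left(-318\right) \left(-3\right) - \frac{11}{2}\right) - 7\right)^{2} = \left(\left(954 - \frac{11}{2}\right) - 7\right)^{2} = \left(\frac{1897}{2} - 7\right)^{2} = \left(\frac{1883}{2}\right)^{2} = \frac{3545689}{4}$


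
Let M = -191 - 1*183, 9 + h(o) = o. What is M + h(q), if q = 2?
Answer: -381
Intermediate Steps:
h(o) = -9 + o
M = -374 (M = -191 - 183 = -374)
M + h(q) = -374 + (-9 + 2) = -374 - 7 = -381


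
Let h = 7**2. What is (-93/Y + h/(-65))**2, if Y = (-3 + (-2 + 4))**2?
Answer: 37136836/4225 ≈ 8789.8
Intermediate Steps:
h = 49
Y = 1 (Y = (-3 + 2)**2 = (-1)**2 = 1)
(-93/Y + h/(-65))**2 = (-93/1 + 49/(-65))**2 = (-93*1 + 49*(-1/65))**2 = (-93 - 49/65)**2 = (-6094/65)**2 = 37136836/4225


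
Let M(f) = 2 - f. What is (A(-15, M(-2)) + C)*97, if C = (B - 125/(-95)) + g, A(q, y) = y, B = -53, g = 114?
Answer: 122220/19 ≈ 6432.6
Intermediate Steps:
C = 1184/19 (C = (-53 - 125/(-95)) + 114 = (-53 - 125*(-1/95)) + 114 = (-53 + 25/19) + 114 = -982/19 + 114 = 1184/19 ≈ 62.316)
(A(-15, M(-2)) + C)*97 = ((2 - 1*(-2)) + 1184/19)*97 = ((2 + 2) + 1184/19)*97 = (4 + 1184/19)*97 = (1260/19)*97 = 122220/19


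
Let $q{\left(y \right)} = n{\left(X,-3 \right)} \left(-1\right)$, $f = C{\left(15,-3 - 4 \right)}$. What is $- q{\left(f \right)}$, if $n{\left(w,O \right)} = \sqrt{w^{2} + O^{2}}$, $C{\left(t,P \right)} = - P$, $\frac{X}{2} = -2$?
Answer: $5$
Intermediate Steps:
$X = -4$ ($X = 2 \left(-2\right) = -4$)
$n{\left(w,O \right)} = \sqrt{O^{2} + w^{2}}$
$f = 7$ ($f = - (-3 - 4) = \left(-1\right) \left(-7\right) = 7$)
$q{\left(y \right)} = -5$ ($q{\left(y \right)} = \sqrt{\left(-3\right)^{2} + \left(-4\right)^{2}} \left(-1\right) = \sqrt{9 + 16} \left(-1\right) = \sqrt{25} \left(-1\right) = 5 \left(-1\right) = -5$)
$- q{\left(f \right)} = \left(-1\right) \left(-5\right) = 5$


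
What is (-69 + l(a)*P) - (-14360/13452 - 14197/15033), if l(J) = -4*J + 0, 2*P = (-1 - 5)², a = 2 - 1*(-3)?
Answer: -7195600670/16851993 ≈ -426.99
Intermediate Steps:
a = 5 (a = 2 + 3 = 5)
P = 18 (P = (-1 - 5)²/2 = (½)*(-6)² = (½)*36 = 18)
l(J) = -4*J
(-69 + l(a)*P) - (-14360/13452 - 14197/15033) = (-69 - 4*5*18) - (-14360/13452 - 14197/15033) = (-69 - 20*18) - (-14360*1/13452 - 14197*1/15033) = (-69 - 360) - (-3590/3363 - 14197/15033) = -429 - 1*(-33904327/16851993) = -429 + 33904327/16851993 = -7195600670/16851993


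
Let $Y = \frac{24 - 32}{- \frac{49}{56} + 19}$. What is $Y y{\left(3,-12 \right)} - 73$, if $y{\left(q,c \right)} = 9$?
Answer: $- \frac{11161}{145} \approx -76.972$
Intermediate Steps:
$Y = - \frac{64}{145}$ ($Y = - \frac{8}{\left(-49\right) \frac{1}{56} + 19} = - \frac{8}{- \frac{7}{8} + 19} = - \frac{8}{\frac{145}{8}} = \left(-8\right) \frac{8}{145} = - \frac{64}{145} \approx -0.44138$)
$Y y{\left(3,-12 \right)} - 73 = \left(- \frac{64}{145}\right) 9 - 73 = - \frac{576}{145} - 73 = - \frac{11161}{145}$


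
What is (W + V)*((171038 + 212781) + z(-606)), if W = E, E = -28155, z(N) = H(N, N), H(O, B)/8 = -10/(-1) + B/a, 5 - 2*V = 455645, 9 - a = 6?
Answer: -97854890925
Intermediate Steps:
a = 3 (a = 9 - 1*6 = 9 - 6 = 3)
V = -227820 (V = 5/2 - 1/2*455645 = 5/2 - 455645/2 = -227820)
H(O, B) = 80 + 8*B/3 (H(O, B) = 8*(-10/(-1) + B/3) = 8*(-10*(-1) + B*(1/3)) = 8*(10 + B/3) = 80 + 8*B/3)
z(N) = 80 + 8*N/3
W = -28155
(W + V)*((171038 + 212781) + z(-606)) = (-28155 - 227820)*((171038 + 212781) + (80 + (8/3)*(-606))) = -255975*(383819 + (80 - 1616)) = -255975*(383819 - 1536) = -255975*382283 = -97854890925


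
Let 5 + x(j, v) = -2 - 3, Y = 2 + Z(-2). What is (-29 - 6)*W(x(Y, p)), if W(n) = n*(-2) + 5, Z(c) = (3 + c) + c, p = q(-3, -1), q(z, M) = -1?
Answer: -875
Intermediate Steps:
p = -1
Z(c) = 3 + 2*c
Y = 1 (Y = 2 + (3 + 2*(-2)) = 2 + (3 - 4) = 2 - 1 = 1)
x(j, v) = -10 (x(j, v) = -5 + (-2 - 3) = -5 - 5 = -10)
W(n) = 5 - 2*n (W(n) = -2*n + 5 = 5 - 2*n)
(-29 - 6)*W(x(Y, p)) = (-29 - 6)*(5 - 2*(-10)) = -35*(5 + 20) = -35*25 = -875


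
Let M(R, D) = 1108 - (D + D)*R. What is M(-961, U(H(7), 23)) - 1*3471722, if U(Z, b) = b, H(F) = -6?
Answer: -3426408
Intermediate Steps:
M(R, D) = 1108 - 2*D*R
M(-961, U(H(7), 23)) - 1*3471722 = (1108 - 2*23*(-961)) - 1*3471722 = (1108 + 44206) - 3471722 = 45314 - 3471722 = -3426408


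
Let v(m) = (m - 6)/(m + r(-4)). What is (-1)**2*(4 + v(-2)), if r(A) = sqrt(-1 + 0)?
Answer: 36/5 + 8*I/5 ≈ 7.2 + 1.6*I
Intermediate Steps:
r(A) = I (r(A) = sqrt(-1) = I)
v(m) = (-6 + m)/(I + m) (v(m) = (m - 6)/(m + I) = (-6 + m)/(I + m))
(-1)**2*(4 + v(-2)) = (-1)**2*(4 + (-6 - 2)/(I - 2)) = 1*(4 - 8/(-2 + I)) = 1*(4 + ((-2 - I)/5)*(-8)) = 1*(4 - 8*(-2 - I)/5) = 4 - 8*(-2 - I)/5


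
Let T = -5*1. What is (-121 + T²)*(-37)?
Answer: 3552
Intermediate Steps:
T = -5
(-121 + T²)*(-37) = (-121 + (-5)²)*(-37) = (-121 + 25)*(-37) = -96*(-37) = 3552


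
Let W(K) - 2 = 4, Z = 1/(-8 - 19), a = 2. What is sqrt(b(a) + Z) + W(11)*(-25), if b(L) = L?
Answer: -150 + sqrt(159)/9 ≈ -148.60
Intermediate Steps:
Z = -1/27 (Z = 1/(-27) = -1/27 ≈ -0.037037)
W(K) = 6 (W(K) = 2 + 4 = 6)
sqrt(b(a) + Z) + W(11)*(-25) = sqrt(2 - 1/27) + 6*(-25) = sqrt(53/27) - 150 = sqrt(159)/9 - 150 = -150 + sqrt(159)/9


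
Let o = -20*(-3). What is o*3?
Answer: 180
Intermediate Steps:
o = 60
o*3 = 60*3 = 180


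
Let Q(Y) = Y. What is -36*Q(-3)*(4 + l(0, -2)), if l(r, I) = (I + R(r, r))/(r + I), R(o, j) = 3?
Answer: 378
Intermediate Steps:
l(r, I) = (3 + I)/(I + r) (l(r, I) = (I + 3)/(r + I) = (3 + I)/(I + r))
-36*Q(-3)*(4 + l(0, -2)) = -(-108)*(4 + (3 - 2)/(-2 + 0)) = -(-108)*(4 + 1/(-2)) = -(-108)*(4 - ½*1) = -(-108)*(4 - ½) = -(-108)*7/2 = -36*(-21/2) = 378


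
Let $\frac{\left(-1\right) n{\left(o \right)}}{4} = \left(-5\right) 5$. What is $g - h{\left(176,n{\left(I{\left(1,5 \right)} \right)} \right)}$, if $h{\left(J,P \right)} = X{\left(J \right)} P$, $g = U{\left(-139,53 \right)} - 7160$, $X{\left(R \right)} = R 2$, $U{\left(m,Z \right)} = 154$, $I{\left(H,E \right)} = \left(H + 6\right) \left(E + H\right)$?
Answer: $-42206$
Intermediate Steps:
$I{\left(H,E \right)} = \left(6 + H\right) \left(E + H\right)$
$n{\left(o \right)} = 100$ ($n{\left(o \right)} = - 4 \left(\left(-5\right) 5\right) = \left(-4\right) \left(-25\right) = 100$)
$X{\left(R \right)} = 2 R$
$g = -7006$ ($g = 154 - 7160 = -7006$)
$h{\left(J,P \right)} = 2 J P$
$g - h{\left(176,n{\left(I{\left(1,5 \right)} \right)} \right)} = -7006 - 2 \cdot 176 \cdot 100 = -7006 - 35200 = -42206$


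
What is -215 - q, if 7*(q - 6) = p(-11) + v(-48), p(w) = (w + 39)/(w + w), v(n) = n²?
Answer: -42347/77 ≈ -549.96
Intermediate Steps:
p(w) = (39 + w)/(2*w) (p(w) = (39 + w)/((2*w)) = (39 + w)*(1/(2*w)) = (39 + w)/(2*w))
q = 25792/77 (q = 6 + ((½)*(39 - 11)/(-11) + (-48)²)/7 = 6 + ((½)*(-1/11)*28 + 2304)/7 = 6 + (-14/11 + 2304)/7 = 6 + (⅐)*(25330/11) = 6 + 25330/77 = 25792/77 ≈ 334.96)
-215 - q = -215 - 1*25792/77 = -215 - 25792/77 = -42347/77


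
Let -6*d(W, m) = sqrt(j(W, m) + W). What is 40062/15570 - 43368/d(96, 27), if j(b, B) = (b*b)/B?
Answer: 6677/2595 + 32526*sqrt(246)/41 ≈ 12445.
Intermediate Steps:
j(b, B) = b**2/B
d(W, m) = -sqrt(W + W**2/m)/6 (d(W, m) = -sqrt(W**2/m + W)/6 = -sqrt(W + W**2/m)/6)
40062/15570 - 43368/d(96, 27) = 40062/15570 - 43368*(-9*sqrt(2)/(4*sqrt(96 + 27))) = 40062*(1/15570) - 43368*(-3*sqrt(246)/164) = 6677/2595 - 43368*(-3*sqrt(246)/164) = 6677/2595 - (-32526)*sqrt(246)/41 = 6677/2595 + 32526*sqrt(246)/41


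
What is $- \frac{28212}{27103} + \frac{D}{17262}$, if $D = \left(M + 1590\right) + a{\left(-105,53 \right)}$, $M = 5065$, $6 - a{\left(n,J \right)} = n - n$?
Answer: $- \frac{306462461}{467851986} \approx -0.65504$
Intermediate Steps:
$a{\left(n,J \right)} = 6$ ($a{\left(n,J \right)} = 6 - \left(n - n\right) = 6 - 0 = 6 + 0 = 6$)
$D = 6661$ ($D = \left(5065 + 1590\right) + 6 = 6655 + 6 = 6661$)
$- \frac{28212}{27103} + \frac{D}{17262} = - \frac{28212}{27103} + \frac{6661}{17262} = - \frac{306462461}{467851986}$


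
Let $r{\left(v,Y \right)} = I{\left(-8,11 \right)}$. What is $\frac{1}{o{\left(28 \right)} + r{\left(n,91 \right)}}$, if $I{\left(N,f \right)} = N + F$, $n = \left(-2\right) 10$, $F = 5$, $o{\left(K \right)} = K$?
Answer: $\frac{1}{25} \approx 0.04$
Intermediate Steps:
$n = -20$
$I{\left(N,f \right)} = 5 + N$ ($I{\left(N,f \right)} = N + 5 = 5 + N$)
$r{\left(v,Y \right)} = -3$ ($r{\left(v,Y \right)} = 5 - 8 = -3$)
$\frac{1}{o{\left(28 \right)} + r{\left(n,91 \right)}} = \frac{1}{28 - 3} = \frac{1}{25}$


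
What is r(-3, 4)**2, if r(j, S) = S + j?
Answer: 1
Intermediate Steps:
r(-3, 4)**2 = (4 - 3)**2 = 1**2 = 1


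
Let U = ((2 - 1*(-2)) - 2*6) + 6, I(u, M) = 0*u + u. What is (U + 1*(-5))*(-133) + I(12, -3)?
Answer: 943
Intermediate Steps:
I(u, M) = u (I(u, M) = 0 + u = u)
U = -2 (U = ((2 + 2) - 12) + 6 = (4 - 12) + 6 = -8 + 6 = -2)
(U + 1*(-5))*(-133) + I(12, -3) = (-2 + 1*(-5))*(-133) + 12 = (-2 - 5)*(-133) + 12 = -7*(-133) + 12 = 931 + 12 = 943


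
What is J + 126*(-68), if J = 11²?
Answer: -8447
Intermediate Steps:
J = 121
J + 126*(-68) = 121 + 126*(-68) = 121 - 8568 = -8447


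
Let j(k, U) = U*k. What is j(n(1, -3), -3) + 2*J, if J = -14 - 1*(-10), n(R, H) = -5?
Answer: 7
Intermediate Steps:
J = -4 (J = -14 + 10 = -4)
j(n(1, -3), -3) + 2*J = -3*(-5) + 2*(-4) = 15 - 8 = 7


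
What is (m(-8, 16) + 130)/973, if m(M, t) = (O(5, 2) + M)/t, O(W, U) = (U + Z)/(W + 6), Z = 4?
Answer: 11399/85624 ≈ 0.13313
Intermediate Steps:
O(W, U) = (4 + U)/(6 + W) (O(W, U) = (U + 4)/(W + 6) = (4 + U)/(6 + W))
m(M, t) = (6/11 + M)/t (m(M, t) = ((4 + 2)/(6 + 5) + M)/t = (6/11 + M)/t)
(m(-8, 16) + 130)/973 = ((6/11 - 8)/16 + 130)/973 = ((1/16)*(-82/11) + 130)*(1/973) = (-41/88 + 130)*(1/973) = (11399/88)*(1/973) = 11399/85624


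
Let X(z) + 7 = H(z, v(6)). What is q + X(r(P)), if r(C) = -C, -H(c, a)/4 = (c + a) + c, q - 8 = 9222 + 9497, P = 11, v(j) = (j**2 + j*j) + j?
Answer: 18496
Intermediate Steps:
v(j) = j + 2*j**2 (v(j) = (j**2 + j**2) + j = 2*j**2 + j = j + 2*j**2)
q = 18727 (q = 8 + (9222 + 9497) = 8 + 18719 = 18727)
H(c, a) = -8*c - 4*a (H(c, a) = -4*((c + a) + c) = -4*((a + c) + c) = -4*(a + 2*c) = -8*c - 4*a)
X(z) = -319 - 8*z (X(z) = -7 + (-8*z - 24*(1 + 2*6)) = -7 + (-8*z - 24*(1 + 12)) = -7 + (-8*z - 24*13) = -7 + (-8*z - 4*78) = -7 + (-8*z - 312) = -7 + (-312 - 8*z) = -319 - 8*z)
q + X(r(P)) = 18727 + (-319 - (-8)*11) = 18727 + (-319 - 8*(-11)) = 18727 + (-319 + 88) = 18727 - 231 = 18496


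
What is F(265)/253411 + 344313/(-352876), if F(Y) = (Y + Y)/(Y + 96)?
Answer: -31498038268843/32281580272996 ≈ -0.97573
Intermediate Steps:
F(Y) = 2*Y/(96 + Y) (F(Y) = (2*Y)/(96 + Y) = 2*Y/(96 + Y))
F(265)/253411 + 344313/(-352876) = (2*265/(96 + 265))/253411 + 344313/(-352876) = (2*265/361)*(1/253411) + 344313*(-1/352876) = (2*265*(1/361))*(1/253411) - 344313/352876 = (530/361)*(1/253411) - 344313/352876 = 530/91481371 - 344313/352876 = -31498038268843/32281580272996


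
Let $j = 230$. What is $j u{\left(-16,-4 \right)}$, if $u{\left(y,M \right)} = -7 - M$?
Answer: $-690$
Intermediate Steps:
$j u{\left(-16,-4 \right)} = 230 \left(-7 - -4\right) = 230 \left(-7 + 4\right) = 230 \left(-3\right) = -690$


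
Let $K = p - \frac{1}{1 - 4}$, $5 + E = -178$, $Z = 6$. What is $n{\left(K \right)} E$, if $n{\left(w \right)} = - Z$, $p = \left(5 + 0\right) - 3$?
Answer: $1098$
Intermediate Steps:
$E = -183$ ($E = -5 - 178 = -183$)
$p = 2$ ($p = 5 - 3 = 2$)
$K = \frac{7}{3}$ ($K = 2 - \frac{1}{1 - 4} = 2 - \frac{1}{-3} = 2 - - \frac{1}{3} = 2 + \frac{1}{3} = \frac{7}{3} \approx 2.3333$)
$n{\left(w \right)} = -6$ ($n{\left(w \right)} = \left(-1\right) 6 = -6$)
$n{\left(K \right)} E = \left(-6\right) \left(-183\right) = 1098$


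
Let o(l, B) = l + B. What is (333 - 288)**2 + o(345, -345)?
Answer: 2025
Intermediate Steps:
o(l, B) = B + l
(333 - 288)**2 + o(345, -345) = (333 - 288)**2 + (-345 + 345) = 45**2 + 0 = 2025 + 0 = 2025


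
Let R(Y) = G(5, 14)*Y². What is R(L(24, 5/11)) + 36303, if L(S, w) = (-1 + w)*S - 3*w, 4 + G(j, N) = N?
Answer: 4645473/121 ≈ 38392.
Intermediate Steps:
G(j, N) = -4 + N
L(S, w) = -3*w + S*(-1 + w) (L(S, w) = S*(-1 + w) - 3*w = -3*w + S*(-1 + w))
R(Y) = 10*Y² (R(Y) = (-4 + 14)*Y² = 10*Y²)
R(L(24, 5/11)) + 36303 = 10*(-1*24 - 15/11 + 24*(5/11))² + 36303 = 10*(-24 - 15/11 + 24*(5*(1/11)))² + 36303 = 10*(-24 - 3*5/11 + 24*(5/11))² + 36303 = 10*(-24 - 15/11 + 120/11)² + 36303 = 10*(-159/11)² + 36303 = 10*(25281/121) + 36303 = 252810/121 + 36303 = 4645473/121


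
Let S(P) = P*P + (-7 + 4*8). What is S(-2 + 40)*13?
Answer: 19097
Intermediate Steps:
S(P) = 25 + P² (S(P) = P² + (-7 + 32) = P² + 25 = 25 + P²)
S(-2 + 40)*13 = (25 + (-2 + 40)²)*13 = (25 + 38²)*13 = (25 + 1444)*13 = 1469*13 = 19097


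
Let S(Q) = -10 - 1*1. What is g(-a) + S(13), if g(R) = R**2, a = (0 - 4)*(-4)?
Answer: 245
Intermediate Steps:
S(Q) = -11 (S(Q) = -10 - 1 = -11)
a = 16 (a = -4*(-4) = 16)
g(-a) + S(13) = (-1*16)**2 - 11 = (-16)**2 - 11 = 256 - 11 = 245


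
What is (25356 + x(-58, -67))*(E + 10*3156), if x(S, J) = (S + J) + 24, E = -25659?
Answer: 149029755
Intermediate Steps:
x(S, J) = 24 + J + S (x(S, J) = (J + S) + 24 = 24 + J + S)
(25356 + x(-58, -67))*(E + 10*3156) = (25356 + (24 - 67 - 58))*(-25659 + 10*3156) = (25356 - 101)*(-25659 + 31560) = 25255*5901 = 149029755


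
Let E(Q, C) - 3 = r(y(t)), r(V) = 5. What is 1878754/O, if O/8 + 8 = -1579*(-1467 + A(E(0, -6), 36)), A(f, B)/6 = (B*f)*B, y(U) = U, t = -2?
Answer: -939377/383640188 ≈ -0.0024486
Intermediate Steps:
E(Q, C) = 8 (E(Q, C) = 3 + 5 = 8)
A(f, B) = 6*f*B² (A(f, B) = 6*((B*f)*B) = 6*(f*B²) = 6*f*B²)
O = -767280376 (O = -64 + 8*(-1579*(-1467 + 6*8*36²)) = -64 + 8*(-1579*(-1467 + 6*8*1296)) = -64 + 8*(-1579*(-1467 + 62208)) = -64 + 8*(-1579*60741) = -64 + 8*(-95910039) = -64 - 767280312 = -767280376)
1878754/O = 1878754/(-767280376) = 1878754*(-1/767280376) = -939377/383640188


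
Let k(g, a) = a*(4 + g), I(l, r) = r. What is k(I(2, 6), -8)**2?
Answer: 6400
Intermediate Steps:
k(I(2, 6), -8)**2 = (-8*(4 + 6))**2 = (-8*10)**2 = (-80)**2 = 6400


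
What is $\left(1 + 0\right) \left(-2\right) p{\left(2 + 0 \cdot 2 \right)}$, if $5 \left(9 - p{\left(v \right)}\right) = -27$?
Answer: $- \frac{144}{5} \approx -28.8$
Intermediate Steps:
$p{\left(v \right)} = \frac{72}{5}$ ($p{\left(v \right)} = 9 - - \frac{27}{5} = 9 + \frac{27}{5} = \frac{72}{5}$)
$\left(1 + 0\right) \left(-2\right) p{\left(2 + 0 \cdot 2 \right)} = \left(1 + 0\right) \left(-2\right) \frac{72}{5} = 1 \left(-2\right) \frac{72}{5} = \left(-2\right) \frac{72}{5} = - \frac{144}{5}$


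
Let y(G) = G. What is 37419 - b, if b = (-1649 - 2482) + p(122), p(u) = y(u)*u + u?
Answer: 26544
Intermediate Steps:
p(u) = u + u² (p(u) = u*u + u = u² + u = u + u²)
b = 10875 (b = (-1649 - 2482) + 122*(1 + 122) = -4131 + 122*123 = -4131 + 15006 = 10875)
37419 - b = 37419 - 1*10875 = 37419 - 10875 = 26544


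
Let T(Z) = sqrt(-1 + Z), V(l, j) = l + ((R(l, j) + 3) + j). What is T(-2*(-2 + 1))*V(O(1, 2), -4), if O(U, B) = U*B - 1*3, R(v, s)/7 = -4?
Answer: -30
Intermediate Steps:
R(v, s) = -28 (R(v, s) = 7*(-4) = -28)
O(U, B) = -3 + B*U (O(U, B) = B*U - 3 = -3 + B*U)
V(l, j) = -25 + j + l (V(l, j) = l + ((-28 + 3) + j) = l + (-25 + j) = -25 + j + l)
T(-2*(-2 + 1))*V(O(1, 2), -4) = sqrt(-1 - 2*(-2 + 1))*(-25 - 4 + (-3 + 2*1)) = sqrt(-1 - 2*(-1))*(-25 - 4 + (-3 + 2)) = sqrt(-1 + 2)*(-25 - 4 - 1) = sqrt(1)*(-30) = 1*(-30) = -30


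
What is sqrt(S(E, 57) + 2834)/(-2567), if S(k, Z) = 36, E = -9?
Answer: -sqrt(2870)/2567 ≈ -0.020870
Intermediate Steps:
sqrt(S(E, 57) + 2834)/(-2567) = sqrt(36 + 2834)/(-2567) = sqrt(2870)*(-1/2567) = -sqrt(2870)/2567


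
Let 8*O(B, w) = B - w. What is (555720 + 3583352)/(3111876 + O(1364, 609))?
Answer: 33112576/24895763 ≈ 1.3300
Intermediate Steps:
O(B, w) = -w/8 + B/8 (O(B, w) = (B - w)/8 = -w/8 + B/8)
(555720 + 3583352)/(3111876 + O(1364, 609)) = (555720 + 3583352)/(3111876 + (-⅛*609 + (⅛)*1364)) = 4139072/(3111876 + (-609/8 + 341/2)) = 4139072/(3111876 + 755/8) = 4139072/(24895763/8) = 4139072*(8/24895763) = 33112576/24895763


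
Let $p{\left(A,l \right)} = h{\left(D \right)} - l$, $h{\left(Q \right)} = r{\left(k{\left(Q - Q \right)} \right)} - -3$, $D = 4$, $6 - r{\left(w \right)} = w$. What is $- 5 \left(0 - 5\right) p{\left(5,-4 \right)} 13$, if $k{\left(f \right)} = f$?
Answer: $4225$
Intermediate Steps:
$r{\left(w \right)} = 6 - w$
$h{\left(Q \right)} = 9$ ($h{\left(Q \right)} = \left(6 - \left(Q - Q\right)\right) - -3 = \left(6 - 0\right) + 3 = \left(6 + 0\right) + 3 = 6 + 3 = 9$)
$p{\left(A,l \right)} = 9 - l$
$- 5 \left(0 - 5\right) p{\left(5,-4 \right)} 13 = - 5 \left(0 - 5\right) \left(9 - -4\right) 13 = \left(-5\right) \left(-5\right) \left(9 + 4\right) 13 = 25 \cdot 13 \cdot 13 = 325 \cdot 13 = 4225$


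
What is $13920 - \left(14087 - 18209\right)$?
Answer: $18042$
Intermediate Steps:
$13920 - \left(14087 - 18209\right) = 13920 - -4122 = 13920 + 4122 = 18042$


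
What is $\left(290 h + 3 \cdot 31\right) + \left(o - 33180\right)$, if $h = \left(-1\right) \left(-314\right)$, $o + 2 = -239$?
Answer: $57732$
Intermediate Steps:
$o = -241$ ($o = -2 - 239 = -241$)
$h = 314$
$\left(290 h + 3 \cdot 31\right) + \left(o - 33180\right) = \left(290 \cdot 314 + 3 \cdot 31\right) - 33421 = \left(91060 + 93\right) - 33421 = 91153 - 33421 = 57732$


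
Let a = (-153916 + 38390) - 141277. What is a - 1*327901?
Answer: -584704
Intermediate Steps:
a = -256803 (a = -115526 - 141277 = -256803)
a - 1*327901 = -256803 - 1*327901 = -256803 - 327901 = -584704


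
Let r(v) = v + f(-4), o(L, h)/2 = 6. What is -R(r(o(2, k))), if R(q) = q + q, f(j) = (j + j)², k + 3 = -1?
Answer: -152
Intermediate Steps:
k = -4 (k = -3 - 1 = -4)
f(j) = 4*j² (f(j) = (2*j)² = 4*j²)
o(L, h) = 12 (o(L, h) = 2*6 = 12)
r(v) = 64 + v (r(v) = v + 4*(-4)² = v + 4*16 = v + 64 = 64 + v)
R(q) = 2*q
-R(r(o(2, k))) = -2*(64 + 12) = -2*76 = -1*152 = -152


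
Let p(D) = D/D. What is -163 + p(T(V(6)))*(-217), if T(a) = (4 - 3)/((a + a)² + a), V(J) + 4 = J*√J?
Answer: -380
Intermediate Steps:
V(J) = -4 + J^(3/2) (V(J) = -4 + J*√J = -4 + J^(3/2))
T(a) = 1/(a + 4*a²) (T(a) = 1/((2*a)² + a) = 1/(4*a² + a) = 1/(a + 4*a²))
p(D) = 1
-163 + p(T(V(6)))*(-217) = -163 + 1*(-217) = -163 - 217 = -380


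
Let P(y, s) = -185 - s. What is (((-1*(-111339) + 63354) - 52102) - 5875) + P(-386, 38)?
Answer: 116493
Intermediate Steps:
(((-1*(-111339) + 63354) - 52102) - 5875) + P(-386, 38) = (((-1*(-111339) + 63354) - 52102) - 5875) + (-185 - 1*38) = (((111339 + 63354) - 52102) - 5875) + (-185 - 38) = ((174693 - 52102) - 5875) - 223 = (122591 - 5875) - 223 = 116716 - 223 = 116493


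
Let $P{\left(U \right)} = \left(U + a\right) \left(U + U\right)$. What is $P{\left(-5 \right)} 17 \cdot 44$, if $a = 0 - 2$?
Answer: $52360$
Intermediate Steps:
$a = -2$ ($a = 0 - 2 = -2$)
$P{\left(U \right)} = 2 U \left(-2 + U\right)$ ($P{\left(U \right)} = \left(U - 2\right) \left(U + U\right) = \left(-2 + U\right) 2 U = 2 U \left(-2 + U\right)$)
$P{\left(-5 \right)} 17 \cdot 44 = 2 \left(-5\right) \left(-2 - 5\right) 17 \cdot 44 = 2 \left(-5\right) \left(-7\right) 17 \cdot 44 = 70 \cdot 17 \cdot 44 = 1190 \cdot 44 = 52360$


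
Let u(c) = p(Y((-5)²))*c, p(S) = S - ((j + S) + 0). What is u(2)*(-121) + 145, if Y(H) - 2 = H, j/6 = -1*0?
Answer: 145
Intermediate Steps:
j = 0 (j = 6*(-1*0) = 6*0 = 0)
Y(H) = 2 + H
p(S) = 0 (p(S) = S - ((0 + S) + 0) = S - (S + 0) = S - S = 0)
u(c) = 0 (u(c) = 0*c = 0)
u(2)*(-121) + 145 = 0*(-121) + 145 = 0 + 145 = 145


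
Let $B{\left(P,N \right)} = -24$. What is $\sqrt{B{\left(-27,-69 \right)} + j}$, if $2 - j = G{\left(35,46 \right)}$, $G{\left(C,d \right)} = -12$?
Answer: $i \sqrt{10} \approx 3.1623 i$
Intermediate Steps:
$j = 14$ ($j = 2 - -12 = 2 + 12 = 14$)
$\sqrt{B{\left(-27,-69 \right)} + j} = \sqrt{-24 + 14} = \sqrt{-10} = i \sqrt{10}$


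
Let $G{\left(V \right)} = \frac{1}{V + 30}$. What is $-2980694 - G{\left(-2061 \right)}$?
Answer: $- \frac{6053789513}{2031} \approx -2.9807 \cdot 10^{6}$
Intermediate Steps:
$G{\left(V \right)} = \frac{1}{30 + V}$
$-2980694 - G{\left(-2061 \right)} = -2980694 - \frac{1}{30 - 2061} = -2980694 - \frac{1}{-2031} = -2980694 - - \frac{1}{2031} = -2980694 + \frac{1}{2031} = - \frac{6053789513}{2031}$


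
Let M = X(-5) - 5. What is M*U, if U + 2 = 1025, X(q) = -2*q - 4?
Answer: 1023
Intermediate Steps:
X(q) = -4 - 2*q
U = 1023 (U = -2 + 1025 = 1023)
M = 1 (M = (-4 - 2*(-5)) - 5 = (-4 + 10) - 5 = 6 - 5 = 1)
M*U = 1*1023 = 1023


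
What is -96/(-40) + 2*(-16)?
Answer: -148/5 ≈ -29.600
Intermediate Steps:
-96/(-40) + 2*(-16) = -1/40*(-96) - 32 = 12/5 - 32 = -148/5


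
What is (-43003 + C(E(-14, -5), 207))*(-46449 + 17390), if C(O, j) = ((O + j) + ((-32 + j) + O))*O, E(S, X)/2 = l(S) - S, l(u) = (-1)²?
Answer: 864301837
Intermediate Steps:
l(u) = 1
E(S, X) = 2 - 2*S (E(S, X) = 2*(1 - S) = 2 - 2*S)
C(O, j) = O*(-32 + 2*O + 2*j) (C(O, j) = ((O + j) + (-32 + O + j))*O = (-32 + 2*O + 2*j)*O = O*(-32 + 2*O + 2*j))
(-43003 + C(E(-14, -5), 207))*(-46449 + 17390) = (-43003 + 2*(2 - 2*(-14))*(-16 + (2 - 2*(-14)) + 207))*(-46449 + 17390) = (-43003 + 2*(2 + 28)*(-16 + (2 + 28) + 207))*(-29059) = (-43003 + 2*30*(-16 + 30 + 207))*(-29059) = (-43003 + 2*30*221)*(-29059) = (-43003 + 13260)*(-29059) = -29743*(-29059) = 864301837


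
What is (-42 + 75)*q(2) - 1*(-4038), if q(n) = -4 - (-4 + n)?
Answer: 3972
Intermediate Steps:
q(n) = -n (q(n) = -4 + (4 - n) = -n)
(-42 + 75)*q(2) - 1*(-4038) = (-42 + 75)*(-1*2) - 1*(-4038) = 33*(-2) + 4038 = -66 + 4038 = 3972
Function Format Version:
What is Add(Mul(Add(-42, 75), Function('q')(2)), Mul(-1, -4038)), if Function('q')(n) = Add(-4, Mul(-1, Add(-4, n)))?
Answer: 3972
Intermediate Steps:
Function('q')(n) = Mul(-1, n) (Function('q')(n) = Add(-4, Add(4, Mul(-1, n))) = Mul(-1, n))
Add(Mul(Add(-42, 75), Function('q')(2)), Mul(-1, -4038)) = Add(Mul(Add(-42, 75), Mul(-1, 2)), Mul(-1, -4038)) = Add(Mul(33, -2), 4038) = Add(-66, 4038) = 3972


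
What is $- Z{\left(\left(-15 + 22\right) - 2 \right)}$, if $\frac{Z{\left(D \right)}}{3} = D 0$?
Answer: $0$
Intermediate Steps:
$Z{\left(D \right)} = 0$ ($Z{\left(D \right)} = 3 D 0 = 3 \cdot 0 = 0$)
$- Z{\left(\left(-15 + 22\right) - 2 \right)} = \left(-1\right) 0 = 0$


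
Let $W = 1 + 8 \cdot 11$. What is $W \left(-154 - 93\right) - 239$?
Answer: $-22222$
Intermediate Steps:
$W = 89$ ($W = 1 + 88 = 89$)
$W \left(-154 - 93\right) - 239 = 89 \left(-154 - 93\right) - 239 = 89 \left(-247\right) - 239 = -21983 - 239 = -22222$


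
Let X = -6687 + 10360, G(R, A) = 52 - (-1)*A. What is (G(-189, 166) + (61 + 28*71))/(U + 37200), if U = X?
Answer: 2267/40873 ≈ 0.055465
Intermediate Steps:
G(R, A) = 52 + A
X = 3673
U = 3673
(G(-189, 166) + (61 + 28*71))/(U + 37200) = ((52 + 166) + (61 + 28*71))/(3673 + 37200) = (218 + (61 + 1988))/40873 = (218 + 2049)*(1/40873) = 2267*(1/40873) = 2267/40873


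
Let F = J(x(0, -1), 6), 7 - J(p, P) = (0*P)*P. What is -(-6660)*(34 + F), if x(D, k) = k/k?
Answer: 273060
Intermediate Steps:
x(D, k) = 1
J(p, P) = 7 (J(p, P) = 7 - 0*P*P = 7 - 0*P = 7 - 1*0 = 7 + 0 = 7)
F = 7
-(-6660)*(34 + F) = -(-6660)*(34 + 7) = -(-6660)*41 = -333*(-820) = 273060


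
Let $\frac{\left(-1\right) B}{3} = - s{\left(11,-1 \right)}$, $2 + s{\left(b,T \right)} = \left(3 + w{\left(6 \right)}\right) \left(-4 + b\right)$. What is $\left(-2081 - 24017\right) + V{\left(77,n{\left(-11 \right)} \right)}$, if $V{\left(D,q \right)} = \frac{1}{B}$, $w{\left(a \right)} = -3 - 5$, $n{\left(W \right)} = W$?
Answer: $- \frac{2896879}{111} \approx -26098.0$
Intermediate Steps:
$w{\left(a \right)} = -8$ ($w{\left(a \right)} = -3 - 5 = -8$)
$s{\left(b,T \right)} = 18 - 5 b$ ($s{\left(b,T \right)} = -2 + \left(3 - 8\right) \left(-4 + b\right) = -2 - 5 \left(-4 + b\right) = -2 - \left(-20 + 5 b\right) = 18 - 5 b$)
$B = -111$ ($B = - 3 \left(- (18 - 55)\right) = - 3 \left(\left(-1\right) \left(-37\right)\right) = \left(-3\right) 37 = -111$)
$V{\left(D,q \right)} = - \frac{1}{111}$ ($V{\left(D,q \right)} = \frac{1}{-111} = - \frac{1}{111}$)
$\left(-2081 - 24017\right) + V{\left(77,n{\left(-11 \right)} \right)} = \left(-2081 - 24017\right) - \frac{1}{111} = -26098 - \frac{1}{111} = - \frac{2896879}{111}$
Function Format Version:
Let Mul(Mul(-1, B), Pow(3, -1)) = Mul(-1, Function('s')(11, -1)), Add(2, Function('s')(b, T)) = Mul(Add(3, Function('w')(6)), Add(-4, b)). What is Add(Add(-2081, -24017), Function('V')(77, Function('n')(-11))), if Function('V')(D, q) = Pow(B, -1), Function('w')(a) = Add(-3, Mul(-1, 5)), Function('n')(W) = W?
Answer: Rational(-2896879, 111) ≈ -26098.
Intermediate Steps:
Function('w')(a) = -8 (Function('w')(a) = Add(-3, -5) = -8)
Function('s')(b, T) = Add(18, Mul(-5, b)) (Function('s')(b, T) = Add(-2, Mul(Add(3, -8), Add(-4, b))) = Add(-2, Mul(-5, Add(-4, b))) = Add(-2, Add(20, Mul(-5, b))) = Add(18, Mul(-5, b)))
B = -111 (B = Mul(-3, Mul(-1, Add(18, Mul(-5, 11)))) = Mul(-3, Mul(-1, Add(18, -55))) = Mul(-3, Mul(-1, -37)) = Mul(-3, 37) = -111)
Function('V')(D, q) = Rational(-1, 111) (Function('V')(D, q) = Pow(-111, -1) = Rational(-1, 111))
Add(Add(-2081, -24017), Function('V')(77, Function('n')(-11))) = Add(Add(-2081, -24017), Rational(-1, 111)) = Add(-26098, Rational(-1, 111)) = Rational(-2896879, 111)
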